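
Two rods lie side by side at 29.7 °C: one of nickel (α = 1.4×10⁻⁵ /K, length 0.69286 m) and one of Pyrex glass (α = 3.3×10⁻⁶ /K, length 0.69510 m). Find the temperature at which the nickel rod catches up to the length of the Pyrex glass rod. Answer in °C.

L₁(1 + α₁ΔT) = L₂(1 + α₂ΔT) ⇒ ΔT = (L₂ − L₁)/(α₁L₁ − α₂L₂)
L₂ − L₁ = 0.69510 − 0.69286 = 2.24×10⁻³ m
α₁L₁ − α₂L₂ = 1.4×10⁻⁵×0.69286 − 3.3×10⁻⁶×0.69510 = 7.40621×10⁻⁶ m/K
ΔT = 2.24×10⁻³ / 7.40621×10⁻⁶ = 302.449 K
T = 29.7 + 302.449 = 332.149 °C

T = 332.1 °C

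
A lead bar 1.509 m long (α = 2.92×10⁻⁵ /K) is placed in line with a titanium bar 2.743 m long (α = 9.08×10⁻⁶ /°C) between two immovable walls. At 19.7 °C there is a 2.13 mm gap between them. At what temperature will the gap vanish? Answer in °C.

T = 50.6 °C

α₁L₁ = 4.40628×10⁻⁵ m/K, α₂L₂ = 2.490644×10⁻⁵ m/K → total 6.896924×10⁻⁵ m/K
ΔT = g/(α₁L₁+α₂L₂) = 2.13×10⁻³ / 6.896924×10⁻⁵ = 30.883 K
T = 19.7 + 30.883 = 50.583 °C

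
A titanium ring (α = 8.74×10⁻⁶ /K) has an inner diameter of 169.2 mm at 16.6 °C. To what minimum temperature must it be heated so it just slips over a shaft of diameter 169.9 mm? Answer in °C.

Required Δd = 169.9 − 169.2 = 0.7 mm
Δd = αd₀ΔT ⇒ ΔT = Δd/(αd₀) = 0.7 / (8.74×10⁻⁶ × 169.2) = 473.35 K
T_min = 16.6 + 473.35 = 489.95 °C

T = 490 °C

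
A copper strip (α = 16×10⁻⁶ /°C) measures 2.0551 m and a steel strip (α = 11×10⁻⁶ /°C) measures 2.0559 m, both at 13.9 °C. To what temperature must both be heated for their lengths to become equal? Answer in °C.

T = 91.82 °C

Equal length when α₁L₁ΔT − α₂L₂ΔT = L₂ − L₁ = 8.00×10⁻⁴ m
α₁L₁ = 3.28816×10⁻⁵, α₂L₂ = 2.26149×10⁻⁵ → Δ(αL) = 1.02667×10⁻⁵ m/K
ΔT = 8.00×10⁻⁴ / 1.02667×10⁻⁵ = 77.9218 K, so T = 13.9 + 77.9218 = 91.8218 °C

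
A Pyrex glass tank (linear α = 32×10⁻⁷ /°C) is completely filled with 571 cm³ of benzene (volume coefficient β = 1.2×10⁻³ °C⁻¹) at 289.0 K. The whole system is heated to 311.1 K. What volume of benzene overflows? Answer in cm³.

15.0 cm³

The tank also expands: β_container ≈ 3α = 9.6×10⁻⁶ /K
Net overflow = V₀(β_liq − 3α_cont)ΔT
β − 3α = 1.20×10⁻³ − 9.6×10⁻⁶ = 1.1904×10⁻³ /K; ΔT = 22.1 K
ΔV = 571 × 1.1904×10⁻³ × 22.1 = 15.0 cm³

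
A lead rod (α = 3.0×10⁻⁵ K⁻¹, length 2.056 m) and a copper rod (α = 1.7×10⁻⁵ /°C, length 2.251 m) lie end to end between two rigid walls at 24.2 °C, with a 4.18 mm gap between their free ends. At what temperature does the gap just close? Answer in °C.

α₁L₁ = 6.168×10⁻⁵ m/K, α₂L₂ = 3.8267×10⁻⁵ m/K → total 9.9947×10⁻⁵ m/K
ΔT = g/(α₁L₁+α₂L₂) = 4.18×10⁻³ / 9.9947×10⁻⁵ = 41.822 K
T = 24.2 + 41.822 = 66.022 °C

T = 66.0 °C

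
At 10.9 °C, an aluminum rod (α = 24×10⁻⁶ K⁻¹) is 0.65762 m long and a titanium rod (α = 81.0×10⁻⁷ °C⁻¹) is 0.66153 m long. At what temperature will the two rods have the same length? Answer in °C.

L₁(1 + α₁ΔT) = L₂(1 + α₂ΔT) ⇒ ΔT = (L₂ − L₁)/(α₁L₁ − α₂L₂)
L₂ − L₁ = 0.66153 − 0.65762 = 3.91×10⁻³ m
α₁L₁ − α₂L₂ = 24×10⁻⁶×0.65762 − 81.0×10⁻⁷×0.66153 = 1.0424487×10⁻⁵ m/K
ΔT = 3.91×10⁻³ / 1.0424487×10⁻⁵ = 375.078 K
T = 10.9 + 375.078 = 385.978 °C

T = 386.0 °C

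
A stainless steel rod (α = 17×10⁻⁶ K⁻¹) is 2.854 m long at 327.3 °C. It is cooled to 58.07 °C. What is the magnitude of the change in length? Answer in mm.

|ΔT| = |58.07 − 327.3| = 269.23 K
ΔL = αL₀ΔT = (17×10⁻⁶)(2.854)(269.23) = 1.31×10⁻² m

ΔL = 13.1 mm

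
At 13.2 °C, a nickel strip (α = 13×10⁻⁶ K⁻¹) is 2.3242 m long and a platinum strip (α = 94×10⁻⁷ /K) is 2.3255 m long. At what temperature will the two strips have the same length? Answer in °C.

Equal length when α₁L₁ΔT − α₂L₂ΔT = L₂ − L₁ = 1.30×10⁻³ m
α₁L₁ = 3.02146×10⁻⁵, α₂L₂ = 2.18597×10⁻⁵ → Δ(αL) = 8.3549×10⁻⁶ m/K
ΔT = 1.30×10⁻³ / 8.3549×10⁻⁶ = 155.597 K, so T = 13.2 + 155.597 = 168.797 °C

T = 168.8 °C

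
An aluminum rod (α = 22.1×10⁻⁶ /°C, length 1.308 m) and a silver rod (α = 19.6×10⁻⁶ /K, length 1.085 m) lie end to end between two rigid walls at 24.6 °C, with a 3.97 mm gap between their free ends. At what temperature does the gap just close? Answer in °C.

T = 104 °C

α₁L₁ = 2.89068×10⁻⁵ m/K, α₂L₂ = 2.1266×10⁻⁵ m/K → total 5.01728×10⁻⁵ m/K
ΔT = g/(α₁L₁+α₂L₂) = 3.97×10⁻³ / 5.01728×10⁻⁵ = 79.13 K
T = 24.6 + 79.13 = 103.73 °C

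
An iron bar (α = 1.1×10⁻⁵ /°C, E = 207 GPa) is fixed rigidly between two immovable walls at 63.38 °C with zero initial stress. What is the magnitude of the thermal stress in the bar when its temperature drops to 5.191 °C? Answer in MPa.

Fully constrained: the free strain ε = αΔT is blocked, so σ = Eε = EαΔT.
|ΔT| = 58.189 K
σ = 207×10⁹ × 1.1×10⁻⁵ × 58.189 = 1.32×10⁸ Pa

σ = 132 MPa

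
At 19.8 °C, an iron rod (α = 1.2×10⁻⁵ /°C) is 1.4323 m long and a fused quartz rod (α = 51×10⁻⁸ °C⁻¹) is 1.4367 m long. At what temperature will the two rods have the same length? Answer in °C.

Equal length when α₁L₁ΔT − α₂L₂ΔT = L₂ − L₁ = 4.40×10⁻³ m
α₁L₁ = 1.71876×10⁻⁵, α₂L₂ = 7.32717×10⁻⁷ → Δ(αL) = 1.6454883×10⁻⁵ m/K
ΔT = 4.40×10⁻³ / 1.6454883×10⁻⁵ = 267.398 K, so T = 19.8 + 267.398 = 287.198 °C

T = 287.2 °C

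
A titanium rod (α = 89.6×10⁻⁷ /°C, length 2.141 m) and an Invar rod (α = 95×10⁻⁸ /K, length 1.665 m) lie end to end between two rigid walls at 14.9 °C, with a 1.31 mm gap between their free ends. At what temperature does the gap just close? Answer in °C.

α₁L₁ = 1.918336×10⁻⁵ m/K, α₂L₂ = 1.58175×10⁻⁶ m/K → total 2.076511×10⁻⁵ m/K
ΔT = g/(α₁L₁+α₂L₂) = 1.31×10⁻³ / 2.076511×10⁻⁵ = 63.087 K
T = 14.9 + 63.087 = 77.987 °C

T = 78.0 °C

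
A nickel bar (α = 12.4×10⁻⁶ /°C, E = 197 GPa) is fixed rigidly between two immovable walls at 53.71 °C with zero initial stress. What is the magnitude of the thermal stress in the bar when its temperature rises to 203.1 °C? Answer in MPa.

Fully constrained: the free strain ε = αΔT is blocked, so σ = Eε = EαΔT.
|ΔT| = 149.39 K
σ = 197×10⁹ × 12.4×10⁻⁶ × 149.39 = 3.65×10⁸ Pa

σ = 365 MPa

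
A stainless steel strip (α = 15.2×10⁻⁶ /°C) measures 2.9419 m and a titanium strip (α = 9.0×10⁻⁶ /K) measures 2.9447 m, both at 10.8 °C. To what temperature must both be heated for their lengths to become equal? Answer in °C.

T = 164.5 °C

L₁(1 + α₁ΔT) = L₂(1 + α₂ΔT) ⇒ ΔT = (L₂ − L₁)/(α₁L₁ − α₂L₂)
L₂ − L₁ = 2.9447 − 2.9419 = 2.80×10⁻³ m
α₁L₁ − α₂L₂ = 15.2×10⁻⁶×2.9419 − 9.0×10⁻⁶×2.9447 = 1.821458×10⁻⁵ m/K
ΔT = 2.80×10⁻³ / 1.821458×10⁻⁵ = 153.723 K
T = 10.8 + 153.723 = 164.523 °C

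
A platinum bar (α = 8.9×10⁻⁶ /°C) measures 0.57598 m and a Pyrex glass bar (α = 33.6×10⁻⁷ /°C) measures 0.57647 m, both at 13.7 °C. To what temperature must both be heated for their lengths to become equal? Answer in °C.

T = 167.3 °C

L₁(1 + α₁ΔT) = L₂(1 + α₂ΔT) ⇒ ΔT = (L₂ − L₁)/(α₁L₁ − α₂L₂)
L₂ − L₁ = 0.57647 − 0.57598 = 4.90×10⁻⁴ m
α₁L₁ − α₂L₂ = 8.9×10⁻⁶×0.57598 − 33.6×10⁻⁷×0.57647 = 3.1892828×10⁻⁶ m/K
ΔT = 4.90×10⁻⁴ / 3.1892828×10⁻⁶ = 153.640 K
T = 13.7 + 153.640 = 167.340 °C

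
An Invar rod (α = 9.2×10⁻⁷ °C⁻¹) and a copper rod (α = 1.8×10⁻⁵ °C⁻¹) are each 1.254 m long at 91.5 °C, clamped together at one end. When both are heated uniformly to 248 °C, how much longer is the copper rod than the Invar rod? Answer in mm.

3.35 mm

ΔT = 156.5 K
Invar: ΔL = 9.2×10⁻⁷ × 1.254 m × 156.5 = 1.8055×10⁻⁴ m = 0.18055 mm
copper: ΔL = 1.8×10⁻⁵ × 1.254 m × 156.5 = 3.5325×10⁻³ m = 3.5325 mm
difference = 3.5325 − 0.18055 = 3.35195 mm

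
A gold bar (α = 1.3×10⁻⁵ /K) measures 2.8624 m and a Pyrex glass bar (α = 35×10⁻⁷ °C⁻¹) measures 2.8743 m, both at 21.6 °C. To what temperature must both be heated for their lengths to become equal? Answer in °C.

T = 459.9 °C

L₁(1 + α₁ΔT) = L₂(1 + α₂ΔT) ⇒ ΔT = (L₂ − L₁)/(α₁L₁ − α₂L₂)
L₂ − L₁ = 2.8743 − 2.8624 = 1.19×10⁻² m
α₁L₁ − α₂L₂ = 1.3×10⁻⁵×2.8624 − 35×10⁻⁷×2.8743 = 2.715115×10⁻⁵ m/K
ΔT = 1.19×10⁻² / 2.715115×10⁻⁵ = 438.287 K
T = 21.6 + 438.287 = 459.887 °C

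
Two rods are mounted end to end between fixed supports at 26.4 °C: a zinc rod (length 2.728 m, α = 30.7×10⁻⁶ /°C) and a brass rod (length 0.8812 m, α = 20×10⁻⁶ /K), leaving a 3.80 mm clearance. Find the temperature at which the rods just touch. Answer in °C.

T = 63.9 °C

α₁L₁ = 8.37496×10⁻⁵ m/K, α₂L₂ = 1.7624×10⁻⁵ m/K → total 1.013736×10⁻⁴ m/K
ΔT = g/(α₁L₁+α₂L₂) = 3.80×10⁻³ / 1.013736×10⁻⁴ = 37.485 K
T = 26.4 + 37.485 = 63.885 °C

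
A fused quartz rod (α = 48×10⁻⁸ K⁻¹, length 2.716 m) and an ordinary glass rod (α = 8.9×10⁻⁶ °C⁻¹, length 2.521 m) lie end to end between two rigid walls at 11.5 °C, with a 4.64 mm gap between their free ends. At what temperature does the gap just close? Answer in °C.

T = 207 °C

Gap closes when ΔL₁ + ΔL₂ = 4.64 mm = 4.64×10⁻³ m
(α₁L₁ + α₂L₂)ΔT = g
α₁L₁ + α₂L₂ = 48×10⁻⁸×2.716 + 8.9×10⁻⁶×2.521 = 2.374058×10⁻⁵ m/K
ΔT = 4.64×10⁻³ / 2.374058×10⁻⁵ = 195.45 K
T = 11.5 + 195.45 = 206.95 °C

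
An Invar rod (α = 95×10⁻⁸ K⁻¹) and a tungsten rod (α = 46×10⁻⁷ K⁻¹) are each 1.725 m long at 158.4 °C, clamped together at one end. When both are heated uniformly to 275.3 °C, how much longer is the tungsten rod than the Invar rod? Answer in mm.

ΔT = 116.9 K
Invar: ΔL = 95×10⁻⁸ × 1.725 m × 116.9 = 1.9157×10⁻⁴ m = 0.19157 mm
tungsten: ΔL = 46×10⁻⁷ × 1.725 m × 116.9 = 9.2760×10⁻⁴ m = 0.92760 mm
difference = 0.92760 − 0.19157 = 0.73603 mm

0.736 mm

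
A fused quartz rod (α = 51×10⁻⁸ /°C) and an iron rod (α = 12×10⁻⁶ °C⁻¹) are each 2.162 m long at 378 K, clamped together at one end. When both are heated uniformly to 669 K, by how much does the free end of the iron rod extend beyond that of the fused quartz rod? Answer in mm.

ΔT = 291 K
fused quartz: ΔL = 51×10⁻⁸ × 2.162 m × 291 = 3.2086×10⁻⁴ m = 0.32086 mm
iron: ΔL = 12×10⁻⁶ × 2.162 m × 291 = 7.5497×10⁻³ m = 7.5497 mm
difference = 7.5497 − 0.32086 = 7.22884 mm

7.23 mm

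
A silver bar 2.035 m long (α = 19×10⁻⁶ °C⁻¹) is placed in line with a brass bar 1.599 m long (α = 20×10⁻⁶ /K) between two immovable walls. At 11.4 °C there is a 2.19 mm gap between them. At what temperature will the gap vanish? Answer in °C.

Gap closes when ΔL₁ + ΔL₂ = 2.19 mm = 2.19×10⁻³ m
(α₁L₁ + α₂L₂)ΔT = g
α₁L₁ + α₂L₂ = 19×10⁻⁶×2.035 + 20×10⁻⁶×1.599 = 7.0645×10⁻⁵ m/K
ΔT = 2.19×10⁻³ / 7.0645×10⁻⁵ = 31.000 K
T = 11.4 + 31.000 = 42.400 °C

T = 42.4 °C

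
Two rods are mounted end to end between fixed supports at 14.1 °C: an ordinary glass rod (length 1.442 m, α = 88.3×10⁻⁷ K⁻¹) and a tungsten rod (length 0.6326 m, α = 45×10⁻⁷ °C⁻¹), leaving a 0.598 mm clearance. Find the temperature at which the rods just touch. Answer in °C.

T = 52.5 °C

Gap closes when ΔL₁ + ΔL₂ = 0.598 mm = 5.98×10⁻⁴ m
(α₁L₁ + α₂L₂)ΔT = g
α₁L₁ + α₂L₂ = 88.3×10⁻⁷×1.442 + 45×10⁻⁷×0.6326 = 1.557956×10⁻⁵ m/K
ΔT = 5.98×10⁻⁴ / 1.557956×10⁻⁵ = 38.384 K
T = 14.1 + 38.384 = 52.484 °C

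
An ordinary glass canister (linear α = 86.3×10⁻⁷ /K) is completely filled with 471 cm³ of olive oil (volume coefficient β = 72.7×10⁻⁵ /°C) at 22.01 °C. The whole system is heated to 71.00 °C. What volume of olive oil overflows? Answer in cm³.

16.2 cm³

The canister also expands: β_container ≈ 3α = 2.589×10⁻⁵ /K
Net overflow = V₀(β_liq − 3α_cont)ΔT
β − 3α = 7.27×10⁻⁴ − 2.589×10⁻⁵ = 7.0111×10⁻⁴ /K; ΔT = 48.99 K
ΔV = 471 × 7.0111×10⁻⁴ × 48.99 = 16.2 cm³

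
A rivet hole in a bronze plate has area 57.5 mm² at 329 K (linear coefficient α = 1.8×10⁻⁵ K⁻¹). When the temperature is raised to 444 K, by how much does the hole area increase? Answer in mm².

ΔA = 0.238 mm²

Area coefficient ≈ 2α; |ΔT| = 115 K
ΔA = 2αA₀ΔT = 2(1.8×10⁻⁵)(57.5)(115) = 0.238 mm²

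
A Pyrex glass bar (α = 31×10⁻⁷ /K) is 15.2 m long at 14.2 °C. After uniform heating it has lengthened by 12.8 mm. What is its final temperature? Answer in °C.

T = 286 °C

ΔL = αL₀ΔT ⇒ ΔT = ΔL / (αL₀)
ΔT = 12.8×10⁻³ m / (31×10⁻⁷ × 15.2 m) = 271.65 K
T = 14.2 + 271.65 = 285.85 °C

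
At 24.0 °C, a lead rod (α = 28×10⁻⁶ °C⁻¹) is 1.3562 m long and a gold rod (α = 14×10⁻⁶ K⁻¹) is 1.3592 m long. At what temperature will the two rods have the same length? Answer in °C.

T = 182.4 °C

L₁(1 + α₁ΔT) = L₂(1 + α₂ΔT) ⇒ ΔT = (L₂ − L₁)/(α₁L₁ − α₂L₂)
L₂ − L₁ = 1.3592 − 1.3562 = 3.00×10⁻³ m
α₁L₁ − α₂L₂ = 28×10⁻⁶×1.3562 − 14×10⁻⁶×1.3592 = 1.89448×10⁻⁵ m/K
ΔT = 3.00×10⁻³ / 1.89448×10⁻⁵ = 158.355 K
T = 24.0 + 158.355 = 182.355 °C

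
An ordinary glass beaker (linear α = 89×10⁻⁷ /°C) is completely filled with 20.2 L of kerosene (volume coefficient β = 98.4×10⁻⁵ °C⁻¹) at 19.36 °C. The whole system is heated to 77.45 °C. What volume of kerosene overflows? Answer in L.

1.12 L

The beaker also expands: β_container ≈ 3α = 2.67×10⁻⁵ /K
Net overflow = V₀(β_liq − 3α_cont)ΔT
β − 3α = 9.84×10⁻⁴ − 2.67×10⁻⁵ = 9.573×10⁻⁴ /K; ΔT = 58.09 K
ΔV = 20.2 × 9.573×10⁻⁴ × 58.09 = 1.12 L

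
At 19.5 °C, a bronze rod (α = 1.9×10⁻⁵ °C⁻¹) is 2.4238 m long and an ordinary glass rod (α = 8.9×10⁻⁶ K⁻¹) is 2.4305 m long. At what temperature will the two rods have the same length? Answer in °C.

L₁(1 + α₁ΔT) = L₂(1 + α₂ΔT) ⇒ ΔT = (L₂ − L₁)/(α₁L₁ − α₂L₂)
L₂ − L₁ = 2.4305 − 2.4238 = 6.70×10⁻³ m
α₁L₁ − α₂L₂ = 1.9×10⁻⁵×2.4238 − 8.9×10⁻⁶×2.4305 = 2.442075×10⁻⁵ m/K
ΔT = 6.70×10⁻³ / 2.442075×10⁻⁵ = 274.357 K
T = 19.5 + 274.357 = 293.857 °C

T = 293.9 °C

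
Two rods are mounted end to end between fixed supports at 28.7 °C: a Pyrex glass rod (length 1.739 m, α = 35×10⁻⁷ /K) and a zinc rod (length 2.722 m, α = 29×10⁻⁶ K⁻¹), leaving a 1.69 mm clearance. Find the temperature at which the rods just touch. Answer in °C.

T = 48.6 °C

Gap closes when ΔL₁ + ΔL₂ = 1.69 mm = 1.69×10⁻³ m
(α₁L₁ + α₂L₂)ΔT = g
α₁L₁ + α₂L₂ = 35×10⁻⁷×1.739 + 29×10⁻⁶×2.722 = 8.50245×10⁻⁵ m/K
ΔT = 1.69×10⁻³ / 8.50245×10⁻⁵ = 19.877 K
T = 28.7 + 19.877 = 48.577 °C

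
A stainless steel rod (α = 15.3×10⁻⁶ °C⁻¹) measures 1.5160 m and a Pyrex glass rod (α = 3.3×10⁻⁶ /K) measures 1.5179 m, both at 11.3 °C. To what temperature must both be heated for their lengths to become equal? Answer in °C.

T = 115.8 °C

L₁(1 + α₁ΔT) = L₂(1 + α₂ΔT) ⇒ ΔT = (L₂ − L₁)/(α₁L₁ − α₂L₂)
L₂ − L₁ = 1.5179 − 1.5160 = 1.90×10⁻³ m
α₁L₁ − α₂L₂ = 15.3×10⁻⁶×1.5160 − 3.3×10⁻⁶×1.5179 = 1.818573×10⁻⁵ m/K
ΔT = 1.90×10⁻³ / 1.818573×10⁻⁵ = 104.478 K
T = 11.3 + 104.478 = 115.778 °C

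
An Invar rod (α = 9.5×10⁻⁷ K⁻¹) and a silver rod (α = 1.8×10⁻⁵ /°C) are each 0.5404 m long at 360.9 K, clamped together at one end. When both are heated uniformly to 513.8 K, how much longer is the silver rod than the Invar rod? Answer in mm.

1.41 mm

ΔT = 152.9 K
Invar: ΔL = 9.5×10⁻⁷ × 0.5404 m × 152.9 = 7.8496×10⁻⁵ m = 0.078496 mm
silver: ΔL = 1.8×10⁻⁵ × 0.5404 m × 152.9 = 1.4873×10⁻³ m = 1.4873 mm
difference = 1.4873 − 0.078496 = 1.408804 mm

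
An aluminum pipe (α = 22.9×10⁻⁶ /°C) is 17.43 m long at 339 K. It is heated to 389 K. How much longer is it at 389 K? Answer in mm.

|ΔT| = |389 − 339| = 50 K
ΔL = αL₀ΔT = (22.9×10⁻⁶)(17.43)(50) = 2.00×10⁻² m

ΔL = 20.0 mm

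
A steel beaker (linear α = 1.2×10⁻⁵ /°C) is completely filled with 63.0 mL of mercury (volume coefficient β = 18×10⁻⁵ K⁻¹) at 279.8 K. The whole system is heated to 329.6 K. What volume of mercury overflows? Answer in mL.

The beaker also expands: β_container ≈ 3α = 3.6×10⁻⁵ /K
Net overflow = V₀(β_liq − 3α_cont)ΔT
β − 3α = 1.80×10⁻⁴ − 3.6×10⁻⁵ = 1.44×10⁻⁴ /K; ΔT = 49.8 K
ΔV = 63.0 × 1.44×10⁻⁴ × 49.8 = 0.452 mL

0.452 mL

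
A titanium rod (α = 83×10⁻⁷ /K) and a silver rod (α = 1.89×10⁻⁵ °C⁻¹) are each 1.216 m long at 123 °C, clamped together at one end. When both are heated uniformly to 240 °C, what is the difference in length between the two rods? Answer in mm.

ΔT = 117 K
titanium: ΔL = 83×10⁻⁷ × 1.216 m × 117 = 1.1809×10⁻³ m = 1.1809 mm
silver: ΔL = 1.89×10⁻⁵ × 1.216 m × 117 = 2.6889×10⁻³ m = 2.6889 mm
difference = 2.6889 − 1.1809 = 1.5080 mm

1.51 mm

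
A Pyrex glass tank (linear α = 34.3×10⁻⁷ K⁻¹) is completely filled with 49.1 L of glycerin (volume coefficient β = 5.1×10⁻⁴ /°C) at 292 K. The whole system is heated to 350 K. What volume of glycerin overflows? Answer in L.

1.42 L

The tank also expands: β_container ≈ 3α = 1.029×10⁻⁵ /K
Net overflow = V₀(β_liq − 3α_cont)ΔT
β − 3α = 5.10×10⁻⁴ − 1.029×10⁻⁵ = 4.9971×10⁻⁴ /K; ΔT = 58 K
ΔV = 49.1 × 4.9971×10⁻⁴ × 58 = 1.42 L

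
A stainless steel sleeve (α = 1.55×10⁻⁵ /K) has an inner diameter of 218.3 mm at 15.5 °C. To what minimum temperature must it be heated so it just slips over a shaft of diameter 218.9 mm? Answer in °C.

Required Δd = 218.9 − 218.3 = 0.6 mm
Δd = αd₀ΔT ⇒ ΔT = Δd/(αd₀) = 0.6 / (1.55×10⁻⁵ × 218.3) = 177.32 K
T_min = 15.5 + 177.32 = 192.82 °C

T = 193 °C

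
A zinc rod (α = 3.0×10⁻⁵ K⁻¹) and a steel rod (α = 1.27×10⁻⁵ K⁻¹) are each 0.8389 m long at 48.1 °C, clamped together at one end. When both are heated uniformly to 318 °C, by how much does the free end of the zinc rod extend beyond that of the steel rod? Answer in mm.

3.92 mm

ΔT = 269.9 K
zinc: ΔL = 3.0×10⁻⁵ × 0.8389 m × 269.9 = 6.7926×10⁻³ m = 6.7926 mm
steel: ΔL = 1.27×10⁻⁵ × 0.8389 m × 269.9 = 2.8755×10⁻³ m = 2.8755 mm
difference = 6.7926 − 2.8755 = 3.9171 mm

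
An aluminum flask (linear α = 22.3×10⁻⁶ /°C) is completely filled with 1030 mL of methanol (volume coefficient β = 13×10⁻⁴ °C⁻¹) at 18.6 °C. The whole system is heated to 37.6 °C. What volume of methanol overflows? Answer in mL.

24.1 mL

The flask also expands: β_container ≈ 3α = 6.69×10⁻⁵ /K
Net overflow = V₀(β_liq − 3α_cont)ΔT
β − 3α = 1.30×10⁻³ − 6.69×10⁻⁵ = 1.2331×10⁻³ /K; ΔT = 19.0 K
ΔV = 1030 × 1.2331×10⁻³ × 19.0 = 24.1 mL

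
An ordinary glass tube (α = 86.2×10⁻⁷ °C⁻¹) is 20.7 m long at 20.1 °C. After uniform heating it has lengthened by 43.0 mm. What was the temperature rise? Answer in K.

ΔT = 241 K

ΔL = αL₀ΔT ⇒ ΔT = ΔL / (αL₀)
ΔT = 43.0×10⁻³ m / (86.2×10⁻⁷ × 20.7 m) = 240.99 K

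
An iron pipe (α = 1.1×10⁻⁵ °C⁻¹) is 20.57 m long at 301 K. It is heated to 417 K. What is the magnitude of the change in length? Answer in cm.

|ΔT| = |417 − 301| = 116 K
ΔL = αL₀ΔT = (1.1×10⁻⁵)(20.57)(116) = 2.62×10⁻² m

ΔL = 2.62 cm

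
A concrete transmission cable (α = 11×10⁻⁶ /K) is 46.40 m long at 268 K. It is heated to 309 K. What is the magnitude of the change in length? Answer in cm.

ΔL = 2.09 cm

|ΔT| = |309 − 268| = 41 K
ΔL = αL₀ΔT = (11×10⁻⁶)(46.40)(41) = 2.09×10⁻² m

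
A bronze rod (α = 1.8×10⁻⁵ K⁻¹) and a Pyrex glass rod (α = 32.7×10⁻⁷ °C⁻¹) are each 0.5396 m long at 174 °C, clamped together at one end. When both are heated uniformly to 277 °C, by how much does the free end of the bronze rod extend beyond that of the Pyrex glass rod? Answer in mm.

0.819 mm

ΔT = 103 K
bronze: ΔL = 1.8×10⁻⁵ × 0.5396 m × 103 = 1.0004×10⁻³ m = 1.0004 mm
Pyrex glass: ΔL = 32.7×10⁻⁷ × 0.5396 m × 103 = 1.8174×10⁻⁴ m = 0.18174 mm
difference = 1.0004 − 0.18174 = 0.81866 mm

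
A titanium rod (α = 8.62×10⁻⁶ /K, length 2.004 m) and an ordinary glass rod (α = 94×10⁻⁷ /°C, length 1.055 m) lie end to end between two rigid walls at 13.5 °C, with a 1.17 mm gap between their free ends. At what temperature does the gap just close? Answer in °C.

T = 56.5 °C

α₁L₁ = 1.727448×10⁻⁵ m/K, α₂L₂ = 9.917×10⁻⁶ m/K → total 2.719148×10⁻⁵ m/K
ΔT = g/(α₁L₁+α₂L₂) = 1.17×10⁻³ / 2.719148×10⁻⁵ = 43.028 K
T = 13.5 + 43.028 = 56.528 °C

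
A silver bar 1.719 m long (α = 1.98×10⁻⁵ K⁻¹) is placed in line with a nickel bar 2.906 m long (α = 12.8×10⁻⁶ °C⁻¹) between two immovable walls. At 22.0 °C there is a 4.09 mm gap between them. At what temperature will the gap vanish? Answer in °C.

T = 79.4 °C

Gap closes when ΔL₁ + ΔL₂ = 4.09 mm = 4.09×10⁻³ m
(α₁L₁ + α₂L₂)ΔT = g
α₁L₁ + α₂L₂ = 1.98×10⁻⁵×1.719 + 12.8×10⁻⁶×2.906 = 7.1233×10⁻⁵ m/K
ΔT = 4.09×10⁻³ / 7.1233×10⁻⁵ = 57.417 K
T = 22.0 + 57.417 = 79.417 °C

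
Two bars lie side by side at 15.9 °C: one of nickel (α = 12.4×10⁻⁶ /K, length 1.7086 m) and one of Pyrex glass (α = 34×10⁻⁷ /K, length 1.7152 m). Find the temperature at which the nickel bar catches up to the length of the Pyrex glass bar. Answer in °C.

Equal length when α₁L₁ΔT − α₂L₂ΔT = L₂ − L₁ = 6.60×10⁻³ m
α₁L₁ = 2.118664×10⁻⁵, α₂L₂ = 5.83168×10⁻⁶ → Δ(αL) = 1.535496×10⁻⁵ m/K
ΔT = 6.60×10⁻³ / 1.535496×10⁻⁵ = 429.829 K, so T = 15.9 + 429.829 = 445.729 °C

T = 445.7 °C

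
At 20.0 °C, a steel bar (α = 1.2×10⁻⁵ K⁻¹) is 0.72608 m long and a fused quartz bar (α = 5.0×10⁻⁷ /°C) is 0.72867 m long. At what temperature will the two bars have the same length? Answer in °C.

Equal length when α₁L₁ΔT − α₂L₂ΔT = L₂ − L₁ = 2.59×10⁻³ m
α₁L₁ = 8.71296×10⁻⁶, α₂L₂ = 3.64335×10⁻⁷ → Δ(αL) = 8.348625×10⁻⁶ m/K
ΔT = 2.59×10⁻³ / 8.348625×10⁻⁶ = 310.231 K, so T = 20.0 + 310.231 = 330.231 °C

T = 330.2 °C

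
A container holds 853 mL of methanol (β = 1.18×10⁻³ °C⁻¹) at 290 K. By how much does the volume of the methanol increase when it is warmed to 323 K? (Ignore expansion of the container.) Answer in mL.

|ΔT| = |323 − 290| = 33 K
ΔV = βV₀ΔT = (1.18×10⁻³)(853)(33) = 33.2 mL

ΔV = 33.2 mL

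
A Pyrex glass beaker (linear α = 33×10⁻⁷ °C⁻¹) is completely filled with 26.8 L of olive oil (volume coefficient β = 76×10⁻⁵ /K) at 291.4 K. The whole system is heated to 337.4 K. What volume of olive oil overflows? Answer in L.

0.925 L

The beaker also expands: β_container ≈ 3α = 9.9×10⁻⁶ /K
Net overflow = V₀(β_liq − 3α_cont)ΔT
β − 3α = 7.60×10⁻⁴ − 9.9×10⁻⁶ = 7.501×10⁻⁴ /K; ΔT = 46.0 K
ΔV = 26.8 × 7.501×10⁻⁴ × 46.0 = 0.925 L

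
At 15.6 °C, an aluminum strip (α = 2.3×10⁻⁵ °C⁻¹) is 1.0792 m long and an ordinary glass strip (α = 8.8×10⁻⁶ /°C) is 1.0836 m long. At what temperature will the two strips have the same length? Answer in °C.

T = 303.4 °C

L₁(1 + α₁ΔT) = L₂(1 + α₂ΔT) ⇒ ΔT = (L₂ − L₁)/(α₁L₁ − α₂L₂)
L₂ − L₁ = 1.0836 − 1.0792 = 4.40×10⁻³ m
α₁L₁ − α₂L₂ = 2.3×10⁻⁵×1.0792 − 8.8×10⁻⁶×1.0836 = 1.528592×10⁻⁵ m/K
ΔT = 4.40×10⁻³ / 1.528592×10⁻⁵ = 287.847 K
T = 15.6 + 287.847 = 303.447 °C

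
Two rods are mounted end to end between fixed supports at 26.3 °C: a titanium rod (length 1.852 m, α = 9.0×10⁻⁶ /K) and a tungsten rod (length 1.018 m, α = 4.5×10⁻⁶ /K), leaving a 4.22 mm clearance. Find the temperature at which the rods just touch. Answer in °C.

T = 225 °C

α₁L₁ = 1.6668×10⁻⁵ m/K, α₂L₂ = 4.581×10⁻⁶ m/K → total 2.1249×10⁻⁵ m/K
ΔT = g/(α₁L₁+α₂L₂) = 4.22×10⁻³ / 2.1249×10⁻⁵ = 198.60 K
T = 26.3 + 198.60 = 224.90 °C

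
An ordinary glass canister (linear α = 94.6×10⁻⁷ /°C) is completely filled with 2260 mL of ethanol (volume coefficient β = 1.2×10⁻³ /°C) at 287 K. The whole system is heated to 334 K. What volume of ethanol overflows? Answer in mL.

The canister also expands: β_container ≈ 3α = 2.838×10⁻⁵ /K
Net overflow = V₀(β_liq − 3α_cont)ΔT
β − 3α = 1.20×10⁻³ − 2.838×10⁻⁵ = 1.17162×10⁻³ /K; ΔT = 47 K
ΔV = 2260 × 1.17162×10⁻³ × 47 = 124 mL

124 mL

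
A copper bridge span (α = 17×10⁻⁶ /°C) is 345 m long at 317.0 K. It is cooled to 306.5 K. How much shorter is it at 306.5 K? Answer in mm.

|ΔT| = |306.5 − 317.0| = 10.5 K
ΔL = αL₀ΔT = (17×10⁻⁶)(345)(10.5) = 6.16×10⁻² m

ΔL = 61.6 mm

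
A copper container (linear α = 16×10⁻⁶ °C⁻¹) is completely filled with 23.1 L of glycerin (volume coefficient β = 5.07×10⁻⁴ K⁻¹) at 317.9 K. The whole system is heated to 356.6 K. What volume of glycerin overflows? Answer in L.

The container also expands: β_container ≈ 3α = 4.8×10⁻⁵ /K
Net overflow = V₀(β_liq − 3α_cont)ΔT
β − 3α = 5.07×10⁻⁴ − 4.8×10⁻⁵ = 4.59×10⁻⁴ /K; ΔT = 38.7 K
ΔV = 23.1 × 4.59×10⁻⁴ × 38.7 = 0.410 L

0.410 L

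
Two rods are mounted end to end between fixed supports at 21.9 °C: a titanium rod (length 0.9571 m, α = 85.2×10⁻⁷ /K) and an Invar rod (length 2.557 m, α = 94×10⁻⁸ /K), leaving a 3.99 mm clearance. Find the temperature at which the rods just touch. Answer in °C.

Gap closes when ΔL₁ + ΔL₂ = 3.99 mm = 3.99×10⁻³ m
(α₁L₁ + α₂L₂)ΔT = g
α₁L₁ + α₂L₂ = 85.2×10⁻⁷×0.9571 + 94×10⁻⁸×2.557 = 1.0558072×10⁻⁵ m/K
ΔT = 3.99×10⁻³ / 1.0558072×10⁻⁵ = 377.91 K
T = 21.9 + 377.91 = 399.81 °C

T = 400 °C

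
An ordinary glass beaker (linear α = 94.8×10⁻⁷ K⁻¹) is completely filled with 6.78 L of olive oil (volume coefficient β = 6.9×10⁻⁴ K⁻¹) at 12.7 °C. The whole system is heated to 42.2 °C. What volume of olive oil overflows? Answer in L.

The beaker also expands: β_container ≈ 3α = 2.844×10⁻⁵ /K
Net overflow = V₀(β_liq − 3α_cont)ΔT
β − 3α = 6.90×10⁻⁴ − 2.844×10⁻⁵ = 6.6156×10⁻⁴ /K; ΔT = 29.5 K
ΔV = 6.78 × 6.6156×10⁻⁴ × 29.5 = 0.132 L

0.132 L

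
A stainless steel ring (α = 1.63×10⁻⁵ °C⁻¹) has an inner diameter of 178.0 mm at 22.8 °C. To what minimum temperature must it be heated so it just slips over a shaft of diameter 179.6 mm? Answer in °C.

T = 574 °C

Required Δd = 179.6 − 178.0 = 1.6 mm
Δd = αd₀ΔT ⇒ ΔT = Δd/(αd₀) = 1.6 / (1.63×10⁻⁵ × 178.0) = 551.46 K
T_min = 22.8 + 551.46 = 574.26 °C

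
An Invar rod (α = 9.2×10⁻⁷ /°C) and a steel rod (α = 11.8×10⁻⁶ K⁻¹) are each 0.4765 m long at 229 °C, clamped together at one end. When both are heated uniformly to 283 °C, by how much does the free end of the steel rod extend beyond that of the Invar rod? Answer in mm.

ΔT = 54 K
Invar: ΔL = 9.2×10⁻⁷ × 0.4765 m × 54 = 2.3673×10⁻⁵ m = 0.023673 mm
steel: ΔL = 11.8×10⁻⁶ × 0.4765 m × 54 = 3.0363×10⁻⁴ m = 0.30363 mm
difference = 0.30363 − 0.023673 = 0.279957 mm

0.280 mm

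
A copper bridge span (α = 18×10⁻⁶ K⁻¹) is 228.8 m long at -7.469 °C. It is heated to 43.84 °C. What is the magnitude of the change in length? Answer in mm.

ΔL = 211 mm

|ΔT| = |43.84 − (-7.469)| = 51.309 K
ΔL = αL₀ΔT = (18×10⁻⁶)(228.8)(51.309) = 2.11×10⁻¹ m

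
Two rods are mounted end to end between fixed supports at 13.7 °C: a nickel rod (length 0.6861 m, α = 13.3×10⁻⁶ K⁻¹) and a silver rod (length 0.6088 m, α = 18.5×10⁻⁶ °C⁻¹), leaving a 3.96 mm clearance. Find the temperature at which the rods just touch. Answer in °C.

T = 208 °C

α₁L₁ = 9.12513×10⁻⁶ m/K, α₂L₂ = 1.12628×10⁻⁵ m/K → total 2.038793×10⁻⁵ m/K
ΔT = g/(α₁L₁+α₂L₂) = 3.96×10⁻³ / 2.038793×10⁻⁵ = 194.23 K
T = 13.7 + 194.23 = 207.93 °C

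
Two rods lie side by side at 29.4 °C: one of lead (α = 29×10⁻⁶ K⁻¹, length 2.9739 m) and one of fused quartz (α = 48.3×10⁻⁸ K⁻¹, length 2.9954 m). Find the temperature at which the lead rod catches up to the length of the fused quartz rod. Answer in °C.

L₁(1 + α₁ΔT) = L₂(1 + α₂ΔT) ⇒ ΔT = (L₂ − L₁)/(α₁L₁ − α₂L₂)
L₂ − L₁ = 2.9954 − 2.9739 = 2.15×10⁻² m
α₁L₁ − α₂L₂ = 29×10⁻⁶×2.9739 − 48.3×10⁻⁸×2.9954 = 8.47963218×10⁻⁵ m/K
ΔT = 2.15×10⁻² / 8.47963218×10⁻⁵ = 253.549 K
T = 29.4 + 253.549 = 282.949 °C

T = 282.9 °C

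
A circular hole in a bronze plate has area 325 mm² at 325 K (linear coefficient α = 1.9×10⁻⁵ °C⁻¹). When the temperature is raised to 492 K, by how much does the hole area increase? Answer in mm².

ΔA = 2.06 mm²

Area coefficient ≈ 2α; |ΔT| = 167 K
ΔA = 2αA₀ΔT = 2(1.9×10⁻⁵)(325)(167) = 2.06 mm²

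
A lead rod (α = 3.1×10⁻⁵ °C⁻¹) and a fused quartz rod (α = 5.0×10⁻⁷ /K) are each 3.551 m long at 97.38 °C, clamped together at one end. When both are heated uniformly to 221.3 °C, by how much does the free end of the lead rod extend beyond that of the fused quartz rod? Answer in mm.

ΔT = 123.92 K
lead: ΔL = 3.1×10⁻⁵ × 3.551 m × 123.92 = 1.3641×10⁻² m = 13.641 mm
fused quartz: ΔL = 5.0×10⁻⁷ × 3.551 m × 123.92 = 2.2002×10⁻⁴ m = 0.22002 mm
difference = 13.641 − 0.22002 = 13.42098 mm

13.4 mm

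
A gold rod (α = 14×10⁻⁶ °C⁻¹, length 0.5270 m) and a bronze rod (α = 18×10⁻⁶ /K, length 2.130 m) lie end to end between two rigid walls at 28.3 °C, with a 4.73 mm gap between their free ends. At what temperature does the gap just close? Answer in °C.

T = 132 °C

α₁L₁ = 7.378×10⁻⁶ m/K, α₂L₂ = 3.834×10⁻⁵ m/K → total 4.5718×10⁻⁵ m/K
ΔT = g/(α₁L₁+α₂L₂) = 4.73×10⁻³ / 4.5718×10⁻⁵ = 103.46 K
T = 28.3 + 103.46 = 131.76 °C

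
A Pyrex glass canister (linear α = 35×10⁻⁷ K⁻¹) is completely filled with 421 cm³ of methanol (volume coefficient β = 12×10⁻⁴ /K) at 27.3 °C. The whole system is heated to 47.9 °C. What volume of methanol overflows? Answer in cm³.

The canister also expands: β_container ≈ 3α = 1.05×10⁻⁵ /K
Net overflow = V₀(β_liq − 3α_cont)ΔT
β − 3α = 1.20×10⁻³ − 1.05×10⁻⁵ = 1.1895×10⁻³ /K; ΔT = 20.6 K
ΔV = 421 × 1.1895×10⁻³ × 20.6 = 10.3 cm³

10.3 cm³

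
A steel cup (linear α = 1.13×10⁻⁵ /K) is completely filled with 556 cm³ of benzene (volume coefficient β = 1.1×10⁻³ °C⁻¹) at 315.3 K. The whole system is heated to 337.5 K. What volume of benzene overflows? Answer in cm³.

13.2 cm³

The cup also expands: β_container ≈ 3α = 3.39×10⁻⁵ /K
Net overflow = V₀(β_liq − 3α_cont)ΔT
β − 3α = 1.10×10⁻³ − 3.39×10⁻⁵ = 1.0661×10⁻³ /K; ΔT = 22.2 K
ΔV = 556 × 1.0661×10⁻³ × 22.2 = 13.2 cm³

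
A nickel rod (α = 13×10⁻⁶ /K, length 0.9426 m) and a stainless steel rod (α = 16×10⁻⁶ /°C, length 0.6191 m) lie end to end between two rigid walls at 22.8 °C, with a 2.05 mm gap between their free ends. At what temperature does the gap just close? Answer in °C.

α₁L₁ = 1.22538×10⁻⁵ m/K, α₂L₂ = 9.9056×10⁻⁶ m/K → total 2.21594×10⁻⁵ m/K
ΔT = g/(α₁L₁+α₂L₂) = 2.05×10⁻³ / 2.21594×10⁻⁵ = 92.51 K
T = 22.8 + 92.51 = 115.31 °C

T = 115 °C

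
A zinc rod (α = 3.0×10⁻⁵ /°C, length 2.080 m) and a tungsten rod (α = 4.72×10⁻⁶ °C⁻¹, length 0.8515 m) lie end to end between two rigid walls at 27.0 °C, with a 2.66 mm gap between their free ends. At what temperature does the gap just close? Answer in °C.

T = 67.0 °C

α₁L₁ = 6.240×10⁻⁵ m/K, α₂L₂ = 4.01908×10⁻⁶ m/K → total 6.641908×10⁻⁵ m/K
ΔT = g/(α₁L₁+α₂L₂) = 2.66×10⁻³ / 6.641908×10⁻⁵ = 40.049 K
T = 27.0 + 40.049 = 67.049 °C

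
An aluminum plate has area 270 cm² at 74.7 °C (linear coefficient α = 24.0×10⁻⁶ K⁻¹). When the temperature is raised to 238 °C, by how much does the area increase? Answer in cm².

Area coefficient ≈ 2α; |ΔT| = 163.3 K
ΔA = 2αA₀ΔT = 2(24.0×10⁻⁶)(270)(163.3) = 2.12 cm²

ΔA = 2.12 cm²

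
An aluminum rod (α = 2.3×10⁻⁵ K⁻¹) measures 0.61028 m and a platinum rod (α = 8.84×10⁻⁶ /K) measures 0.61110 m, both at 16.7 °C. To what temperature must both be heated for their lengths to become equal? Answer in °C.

L₁(1 + α₁ΔT) = L₂(1 + α₂ΔT) ⇒ ΔT = (L₂ − L₁)/(α₁L₁ − α₂L₂)
L₂ − L₁ = 0.61110 − 0.61028 = 8.20×10⁻⁴ m
α₁L₁ − α₂L₂ = 2.3×10⁻⁵×0.61028 − 8.84×10⁻⁶×0.61110 = 8.634316×10⁻⁶ m/K
ΔT = 8.20×10⁻⁴ / 8.634316×10⁻⁶ = 94.970 K
T = 16.7 + 94.970 = 111.670 °C

T = 111.7 °C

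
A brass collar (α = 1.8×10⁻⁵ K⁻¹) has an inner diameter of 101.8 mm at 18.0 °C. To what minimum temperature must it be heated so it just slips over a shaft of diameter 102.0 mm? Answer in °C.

T = 127 °C

Required Δd = 102.0 − 101.8 = 0.2 mm
Δd = αd₀ΔT ⇒ ΔT = Δd/(αd₀) = 0.2 / (1.8×10⁻⁵ × 101.8) = 109.15 K
T_min = 18.0 + 109.15 = 127.15 °C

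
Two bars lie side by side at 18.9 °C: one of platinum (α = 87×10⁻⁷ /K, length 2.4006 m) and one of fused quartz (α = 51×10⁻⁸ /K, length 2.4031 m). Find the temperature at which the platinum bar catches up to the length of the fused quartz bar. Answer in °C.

Equal length when α₁L₁ΔT − α₂L₂ΔT = L₂ − L₁ = 2.50×10⁻³ m
α₁L₁ = 2.088522×10⁻⁵, α₂L₂ = 1.225581×10⁻⁶ → Δ(αL) = 1.9659639×10⁻⁵ m/K
ΔT = 2.50×10⁻³ / 1.9659639×10⁻⁵ = 127.164 K, so T = 18.9 + 127.164 = 146.064 °C

T = 146.1 °C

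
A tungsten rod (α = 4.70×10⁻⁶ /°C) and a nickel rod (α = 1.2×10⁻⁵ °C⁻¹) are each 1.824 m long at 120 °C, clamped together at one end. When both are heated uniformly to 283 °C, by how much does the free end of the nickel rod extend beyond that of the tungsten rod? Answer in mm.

ΔT = 163 K
tungsten: ΔL = 4.70×10⁻⁶ × 1.824 m × 163 = 1.3974×10⁻³ m = 1.3974 mm
nickel: ΔL = 1.2×10⁻⁵ × 1.824 m × 163 = 3.5677×10⁻³ m = 3.5677 mm
difference = 3.5677 − 1.3974 = 2.1703 mm

2.17 mm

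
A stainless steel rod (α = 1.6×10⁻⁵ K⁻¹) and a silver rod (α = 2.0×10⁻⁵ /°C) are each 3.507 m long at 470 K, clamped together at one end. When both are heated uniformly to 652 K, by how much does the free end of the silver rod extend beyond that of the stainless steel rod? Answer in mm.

2.55 mm

ΔT = 182 K
stainless steel: ΔL = 1.6×10⁻⁵ × 3.507 m × 182 = 1.0212×10⁻² m = 10.212 mm
silver: ΔL = 2.0×10⁻⁵ × 3.507 m × 182 = 1.2765×10⁻² m = 12.765 mm
difference = 12.765 − 10.212 = 2.553 mm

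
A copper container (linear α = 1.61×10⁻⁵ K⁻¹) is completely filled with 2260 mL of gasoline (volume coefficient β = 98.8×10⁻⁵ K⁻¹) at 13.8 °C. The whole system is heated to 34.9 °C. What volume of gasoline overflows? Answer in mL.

The container also expands: β_container ≈ 3α = 4.83×10⁻⁵ /K
Net overflow = V₀(β_liq − 3α_cont)ΔT
β − 3α = 9.88×10⁻⁴ − 4.83×10⁻⁵ = 9.397×10⁻⁴ /K; ΔT = 21.1 K
ΔV = 2260 × 9.397×10⁻⁴ × 21.1 = 44.8 mL

44.8 mL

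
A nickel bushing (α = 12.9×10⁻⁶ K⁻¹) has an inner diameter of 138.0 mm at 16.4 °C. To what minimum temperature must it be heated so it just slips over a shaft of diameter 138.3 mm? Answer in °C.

Required Δd = 138.3 − 138.0 = 0.3 mm
Δd = αd₀ΔT ⇒ ΔT = Δd/(αd₀) = 0.3 / (12.9×10⁻⁶ × 138.0) = 168.52 K
T_min = 16.4 + 168.52 = 184.92 °C

T = 185 °C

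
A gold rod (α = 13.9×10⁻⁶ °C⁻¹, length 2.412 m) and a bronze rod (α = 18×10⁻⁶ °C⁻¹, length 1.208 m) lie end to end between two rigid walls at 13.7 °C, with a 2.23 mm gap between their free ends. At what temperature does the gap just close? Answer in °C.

α₁L₁ = 3.35268×10⁻⁵ m/K, α₂L₂ = 2.1744×10⁻⁵ m/K → total 5.52708×10⁻⁵ m/K
ΔT = g/(α₁L₁+α₂L₂) = 2.23×10⁻³ / 5.52708×10⁻⁵ = 40.347 K
T = 13.7 + 40.347 = 54.047 °C

T = 54.0 °C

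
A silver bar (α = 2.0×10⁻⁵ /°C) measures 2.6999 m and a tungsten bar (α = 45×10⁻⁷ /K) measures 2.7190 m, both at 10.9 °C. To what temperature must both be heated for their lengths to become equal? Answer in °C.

T = 468.2 °C

Equal length when α₁L₁ΔT − α₂L₂ΔT = L₂ − L₁ = 1.91×10⁻² m
α₁L₁ = 5.3998×10⁻⁵, α₂L₂ = 1.22355×10⁻⁵ → Δ(αL) = 4.17625×10⁻⁵ m/K
ΔT = 1.91×10⁻² / 4.17625×10⁻⁵ = 457.348 K, so T = 10.9 + 457.348 = 468.248 °C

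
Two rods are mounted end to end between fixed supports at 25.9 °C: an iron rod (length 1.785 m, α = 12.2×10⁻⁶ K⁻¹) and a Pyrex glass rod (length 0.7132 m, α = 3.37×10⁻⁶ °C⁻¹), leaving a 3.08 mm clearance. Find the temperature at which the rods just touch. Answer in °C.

Gap closes when ΔL₁ + ΔL₂ = 3.08 mm = 3.08×10⁻³ m
(α₁L₁ + α₂L₂)ΔT = g
α₁L₁ + α₂L₂ = 12.2×10⁻⁶×1.785 + 3.37×10⁻⁶×0.7132 = 2.4180484×10⁻⁵ m/K
ΔT = 3.08×10⁻³ / 2.4180484×10⁻⁵ = 127.38 K
T = 25.9 + 127.38 = 153.28 °C

T = 153 °C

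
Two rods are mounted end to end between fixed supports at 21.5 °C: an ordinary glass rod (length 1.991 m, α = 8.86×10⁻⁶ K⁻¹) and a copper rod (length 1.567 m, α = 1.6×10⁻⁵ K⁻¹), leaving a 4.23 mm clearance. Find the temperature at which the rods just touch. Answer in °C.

T = 121 °C

Gap closes when ΔL₁ + ΔL₂ = 4.23 mm = 4.23×10⁻³ m
(α₁L₁ + α₂L₂)ΔT = g
α₁L₁ + α₂L₂ = 8.86×10⁻⁶×1.991 + 1.6×10⁻⁵×1.567 = 4.271226×10⁻⁵ m/K
ΔT = 4.23×10⁻³ / 4.271226×10⁻⁵ = 99.03 K
T = 21.5 + 99.03 = 120.53 °C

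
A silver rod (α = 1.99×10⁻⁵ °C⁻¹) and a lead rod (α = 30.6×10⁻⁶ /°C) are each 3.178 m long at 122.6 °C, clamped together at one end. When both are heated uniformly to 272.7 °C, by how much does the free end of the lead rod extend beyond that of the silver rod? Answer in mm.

5.10 mm

ΔT = 150.1 K
silver: ΔL = 1.99×10⁻⁵ × 3.178 m × 150.1 = 9.4927×10⁻³ m = 9.4927 mm
lead: ΔL = 30.6×10⁻⁶ × 3.178 m × 150.1 = 1.4597×10⁻² m = 14.597 mm
difference = 14.597 − 9.4927 = 5.1043 mm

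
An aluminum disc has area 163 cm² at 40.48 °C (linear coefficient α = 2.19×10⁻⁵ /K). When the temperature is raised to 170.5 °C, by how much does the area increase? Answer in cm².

Area coefficient ≈ 2α; |ΔT| = 130.02 K
ΔA = 2αA₀ΔT = 2(2.19×10⁻⁵)(163)(130.02) = 0.928 cm²

ΔA = 0.928 cm²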